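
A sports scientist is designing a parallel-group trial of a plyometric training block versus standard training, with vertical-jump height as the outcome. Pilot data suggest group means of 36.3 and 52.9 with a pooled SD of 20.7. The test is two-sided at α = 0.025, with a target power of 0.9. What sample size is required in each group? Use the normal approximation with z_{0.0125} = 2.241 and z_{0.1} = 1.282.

Cohen's d = |M₁ − M₂| / SD_pooled = |36.3 − 52.9| / 20.7 = 16.6 / 20.7 = 0.802.
For two independent groups with equal n: n = 2·((z_{α/2} + z_β) / d)².
z_{α/2} + z_β = 2.241 + 1.282 = 3.523.
n = 2 × (3.523 / 0.802)² = 2 × 4.393² = 2 × 19.30 = 38.6.
Round up to the next whole participant.

n = 39 per group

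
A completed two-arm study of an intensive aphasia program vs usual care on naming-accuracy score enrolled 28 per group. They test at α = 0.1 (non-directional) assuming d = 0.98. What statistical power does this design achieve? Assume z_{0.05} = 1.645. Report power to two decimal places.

power ≈ 0.98

For two equal groups, power = Φ(d·√(n/2) − z_{α/2}).
d·√(n/2) = 0.98 × √(28/2) = 0.98 × 3.742 = 3.667.
z_β = 3.667 − 1.645 = 2.022.
Power = Φ(2.022) = 0.978.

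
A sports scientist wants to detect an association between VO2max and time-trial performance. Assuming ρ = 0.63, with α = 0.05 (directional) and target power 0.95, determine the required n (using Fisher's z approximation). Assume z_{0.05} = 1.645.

Fisher's z: C = ½·ln((1+r)/(1−r)) = ½·ln(4.4054) = 0.7414.
n = ((z_{α} + z_β)/C)² + 3.
(1.645 + 1.645) / 0.7414 = 3.290 / 0.7414 = 4.438.
n = 4.438² + 3 = 19.69 + 3 = 22.7.
Round up.

n = 23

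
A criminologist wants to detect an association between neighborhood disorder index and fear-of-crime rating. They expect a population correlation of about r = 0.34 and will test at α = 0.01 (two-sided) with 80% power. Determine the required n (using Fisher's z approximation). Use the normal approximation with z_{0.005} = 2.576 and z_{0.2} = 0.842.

Fisher's z: C = ½·ln((1+r)/(1−r)) = ½·ln(2.0303) = 0.3541.
n = ((z_{α/2} + z_β)/C)² + 3.
(2.576 + 0.842) / 0.3541 = 3.418 / 0.3541 = 9.653.
n = 9.653² + 3 = 93.17 + 3 = 96.2.
Round up.

n = 97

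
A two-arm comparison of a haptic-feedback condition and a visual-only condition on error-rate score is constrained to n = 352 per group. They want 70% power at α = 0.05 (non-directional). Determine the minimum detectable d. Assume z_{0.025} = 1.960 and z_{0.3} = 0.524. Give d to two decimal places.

d_min ≈ 0.19

For two independent groups of n = 352 each: d_min = (z_{α/2} + z_β)·√(2/n).
z-sum = 1.960 + 0.524 = 2.484.
d_min = 2.484 × √(2/352) = 2.484 × 0.0754 = 0.187.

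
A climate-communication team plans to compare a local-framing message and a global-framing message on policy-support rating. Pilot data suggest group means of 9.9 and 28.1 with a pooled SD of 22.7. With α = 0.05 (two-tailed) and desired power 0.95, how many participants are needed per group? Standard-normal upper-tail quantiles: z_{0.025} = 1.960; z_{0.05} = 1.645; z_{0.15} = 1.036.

Cohen's d = |M₁ − M₂| / SD_pooled = |9.9 − 28.1| / 22.7 = 18.2 / 22.7 = 0.802.
For two independent groups with equal n: n = 2·((z_{α/2} + z_β) / d)².
z_{α/2} + z_β = 1.960 + 1.645 = 3.605.
n = 2 × (3.605 / 0.802)² = 2 × 4.495² = 2 × 20.21 = 40.4.
Round up to the next whole participant.

n = 41 per group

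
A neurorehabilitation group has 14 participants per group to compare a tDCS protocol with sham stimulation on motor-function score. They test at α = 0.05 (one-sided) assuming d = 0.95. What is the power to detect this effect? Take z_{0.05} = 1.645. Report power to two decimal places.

power ≈ 0.81

For two equal groups, power = Φ(d·√(n/2) − z_{α}).
d·√(n/2) = 0.95 × √(14/2) = 0.95 × 2.646 = 2.513.
z_β = 2.513 − 1.645 = 0.868.
Power = Φ(0.868) = 0.807.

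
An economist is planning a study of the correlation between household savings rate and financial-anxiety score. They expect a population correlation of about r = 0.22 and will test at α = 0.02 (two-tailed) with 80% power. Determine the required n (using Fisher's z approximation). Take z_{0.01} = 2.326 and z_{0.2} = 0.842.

Fisher's z: C = ½·ln((1+r)/(1−r)) = ½·ln(1.5641) = 0.2237.
n = ((z_{α/2} + z_β)/C)² + 3.
(2.326 + 0.842) / 0.2237 = 3.168 / 0.2237 = 14.162.
n = 14.162² + 3 = 200.56 + 3 = 203.6.
Round up.

n = 204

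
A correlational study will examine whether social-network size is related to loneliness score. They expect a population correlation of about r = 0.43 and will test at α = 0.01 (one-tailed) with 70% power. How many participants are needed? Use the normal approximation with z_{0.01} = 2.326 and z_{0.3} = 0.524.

Fisher's z: C = ½·ln((1+r)/(1−r)) = ½·ln(2.5088) = 0.4599.
n = ((z_{α} + z_β)/C)² + 3.
(2.326 + 0.524) / 0.4599 = 2.850 / 0.4599 = 6.197.
n = 6.197² + 3 = 38.40 + 3 = 41.4.
Round up.

n = 42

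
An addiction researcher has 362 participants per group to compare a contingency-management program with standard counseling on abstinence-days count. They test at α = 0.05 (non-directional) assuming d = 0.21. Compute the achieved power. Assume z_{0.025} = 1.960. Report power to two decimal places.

power ≈ 0.81

For two equal groups, power = Φ(d·√(n/2) − z_{α/2}).
d·√(n/2) = 0.21 × √(362/2) = 0.21 × 13.454 = 2.825.
z_β = 2.825 − 1.960 = 0.865.
Power = Φ(0.865) = 0.807.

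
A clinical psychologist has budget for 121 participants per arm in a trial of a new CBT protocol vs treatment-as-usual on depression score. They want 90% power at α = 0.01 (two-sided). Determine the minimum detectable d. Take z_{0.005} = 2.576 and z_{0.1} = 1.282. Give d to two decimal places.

For two independent groups of n = 121 each: d_min = (z_{α/2} + z_β)·√(2/n).
z-sum = 2.576 + 1.282 = 3.858.
d_min = 3.858 × √(2/121) = 3.858 × 0.1286 = 0.496.

d_min ≈ 0.50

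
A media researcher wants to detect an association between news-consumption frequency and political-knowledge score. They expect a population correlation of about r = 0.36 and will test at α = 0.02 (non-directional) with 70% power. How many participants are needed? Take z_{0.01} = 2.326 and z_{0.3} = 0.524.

n = 61

Fisher's z: C = ½·ln((1+r)/(1−r)) = ½·ln(2.1250) = 0.3769.
n = ((z_{α/2} + z_β)/C)² + 3.
(2.326 + 0.524) / 0.3769 = 2.850 / 0.3769 = 7.562.
n = 7.562² + 3 = 57.18 + 3 = 60.2.
Round up.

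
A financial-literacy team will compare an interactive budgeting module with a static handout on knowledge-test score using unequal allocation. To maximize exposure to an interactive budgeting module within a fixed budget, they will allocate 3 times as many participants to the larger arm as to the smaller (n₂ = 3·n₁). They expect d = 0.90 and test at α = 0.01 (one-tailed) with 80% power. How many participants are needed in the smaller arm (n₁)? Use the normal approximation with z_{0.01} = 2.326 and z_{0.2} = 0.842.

With allocation ratio k = n₂/n₁ = 3, Var(x̄₁−x̄₂) = σ²(1/n₁ + 1/(k·n₁)) = σ²·(k+1)/(k·n₁).
So n₁ = (1 + 1/k)·((z_{α} + z_β)/d)² = 1.333 × (3.168/0.90)².
n₁ = 1.333 × 12.39 = 16.5.
Round up: n₁ = 17, giving n₂ = 3 × 17 = 51.

n₁ = 17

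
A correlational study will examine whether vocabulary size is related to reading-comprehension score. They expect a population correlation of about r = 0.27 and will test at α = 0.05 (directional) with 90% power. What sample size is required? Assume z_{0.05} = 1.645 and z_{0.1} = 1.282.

n = 115

Fisher's z: C = ½·ln((1+r)/(1−r)) = ½·ln(1.7397) = 0.2769.
n = ((z_{α} + z_β)/C)² + 3.
(1.645 + 1.282) / 0.2769 = 2.927 / 0.2769 = 10.571.
n = 10.571² + 3 = 111.74 + 3 = 114.7.
Round up.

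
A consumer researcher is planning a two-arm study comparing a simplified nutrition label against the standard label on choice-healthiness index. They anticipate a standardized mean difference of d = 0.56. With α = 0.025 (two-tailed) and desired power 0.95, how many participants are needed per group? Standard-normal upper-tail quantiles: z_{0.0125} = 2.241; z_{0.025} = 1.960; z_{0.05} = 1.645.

For two independent groups with equal n: n = 2·((z_{α/2} + z_β) / d)².
z_{α/2} + z_β = 2.241 + 1.645 = 3.886.
n = 2 × (3.886 / 0.56)² = 2 × 6.939² = 2 × 48.15 = 96.3.
Round up to the next whole participant.

n = 97 per group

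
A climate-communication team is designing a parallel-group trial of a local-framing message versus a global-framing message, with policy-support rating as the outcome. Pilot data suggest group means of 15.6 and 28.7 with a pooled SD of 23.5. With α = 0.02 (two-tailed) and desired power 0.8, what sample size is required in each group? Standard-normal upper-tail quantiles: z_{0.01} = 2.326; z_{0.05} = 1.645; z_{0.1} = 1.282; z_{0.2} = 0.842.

n = 65 per group

Cohen's d = |M₁ − M₂| / SD_pooled = |15.6 − 28.7| / 23.5 = 13.1 / 23.5 = 0.557.
For two independent groups with equal n: n = 2·((z_{α/2} + z_β) / d)².
z_{α/2} + z_β = 2.326 + 0.842 = 3.168.
n = 2 × (3.168 / 0.557)² = 2 × 5.688² = 2 × 32.35 = 64.7.
Round up to the next whole participant.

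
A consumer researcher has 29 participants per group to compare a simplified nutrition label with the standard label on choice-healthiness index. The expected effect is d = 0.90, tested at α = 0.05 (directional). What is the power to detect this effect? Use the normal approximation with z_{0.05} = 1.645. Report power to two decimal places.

power ≈ 0.96

For two equal groups, power = Φ(d·√(n/2) − z_{α}).
d·√(n/2) = 0.90 × √(29/2) = 0.90 × 3.808 = 3.427.
z_β = 3.427 − 1.645 = 1.782.
Power = Φ(1.782) = 0.963.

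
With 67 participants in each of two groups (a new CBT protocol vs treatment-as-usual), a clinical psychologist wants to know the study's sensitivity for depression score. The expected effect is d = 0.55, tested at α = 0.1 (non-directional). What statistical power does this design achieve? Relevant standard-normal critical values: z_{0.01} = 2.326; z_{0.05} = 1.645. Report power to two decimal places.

For two equal groups, power = Φ(d·√(n/2) − z_{α/2}).
d·√(n/2) = 0.55 × √(67/2) = 0.55 × 5.788 = 3.183.
z_β = 3.183 − 1.645 = 1.538.
Power = Φ(1.538) = 0.938.

power ≈ 0.94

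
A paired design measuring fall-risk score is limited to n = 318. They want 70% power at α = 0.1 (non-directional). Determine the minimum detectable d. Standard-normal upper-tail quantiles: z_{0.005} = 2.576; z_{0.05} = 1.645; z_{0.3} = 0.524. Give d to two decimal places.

For a single sample (or paired design) of n = 318: d_min = (z_{α/2} + z_β)/√n.
z-sum = 1.645 + 0.524 = 2.169.
d_min = 2.169 / √318 = 2.169 / 17.833 = 0.122.

d_min ≈ 0.12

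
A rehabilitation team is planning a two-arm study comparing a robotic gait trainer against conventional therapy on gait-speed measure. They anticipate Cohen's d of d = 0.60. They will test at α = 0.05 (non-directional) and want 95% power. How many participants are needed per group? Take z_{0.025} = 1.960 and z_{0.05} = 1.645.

n = 73 per group

For two independent groups with equal n: n = 2·((z_{α/2} + z_β) / d)².
z_{α/2} + z_β = 1.960 + 1.645 = 3.605.
n = 2 × (3.605 / 0.60)² = 2 × 6.008² = 2 × 36.10 = 72.2.
Round up to the next whole participant.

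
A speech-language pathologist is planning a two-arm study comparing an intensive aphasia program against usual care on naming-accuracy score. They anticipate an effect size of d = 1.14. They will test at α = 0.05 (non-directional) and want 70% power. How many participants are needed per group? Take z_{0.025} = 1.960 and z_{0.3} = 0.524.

n = 10 per group

For two independent groups with equal n: n = 2·((z_{α/2} + z_β) / d)².
z_{α/2} + z_β = 1.960 + 0.524 = 2.484.
n = 2 × (2.484 / 1.14)² = 2 × 2.179² = 2 × 4.75 = 9.5.
Round up to the next whole participant.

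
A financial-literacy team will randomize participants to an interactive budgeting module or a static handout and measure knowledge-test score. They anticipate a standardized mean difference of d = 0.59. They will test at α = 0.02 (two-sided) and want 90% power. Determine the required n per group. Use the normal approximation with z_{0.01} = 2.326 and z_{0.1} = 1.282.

For two independent groups with equal n: n = 2·((z_{α/2} + z_β) / d)².
z_{α/2} + z_β = 2.326 + 1.282 = 3.608.
n = 2 × (3.608 / 0.59)² = 2 × 6.115² = 2 × 37.40 = 74.8.
Round up to the next whole participant.

n = 75 per group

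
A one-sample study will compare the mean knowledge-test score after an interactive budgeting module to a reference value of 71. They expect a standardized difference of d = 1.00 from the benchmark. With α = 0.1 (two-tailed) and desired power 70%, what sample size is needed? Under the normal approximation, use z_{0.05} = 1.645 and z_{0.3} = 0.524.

n = 5

For a one-sample test: n = ((z_{α/2} + z_β) / d)².
z_{α/2} + z_β = 1.645 + 0.524 = 2.169.
n = (2.169 / 1.00)² = 2.169² = 4.70.
Round up.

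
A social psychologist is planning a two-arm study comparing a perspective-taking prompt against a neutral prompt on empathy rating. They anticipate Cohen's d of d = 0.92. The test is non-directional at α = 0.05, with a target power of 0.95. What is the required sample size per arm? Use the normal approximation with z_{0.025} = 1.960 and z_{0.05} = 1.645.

For two independent groups with equal n: n = 2·((z_{α/2} + z_β) / d)².
z_{α/2} + z_β = 1.960 + 1.645 = 3.605.
n = 2 × (3.605 / 0.92)² = 2 × 3.918² = 2 × 15.35 = 30.7.
Round up to the next whole participant.

n = 31 per group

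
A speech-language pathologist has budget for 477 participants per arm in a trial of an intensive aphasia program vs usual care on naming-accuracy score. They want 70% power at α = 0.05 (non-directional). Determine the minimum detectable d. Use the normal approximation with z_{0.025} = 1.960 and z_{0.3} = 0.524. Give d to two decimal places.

For two independent groups of n = 477 each: d_min = (z_{α/2} + z_β)·√(2/n).
z-sum = 1.960 + 0.524 = 2.484.
d_min = 2.484 × √(2/477) = 2.484 × 0.0648 = 0.161.

d_min ≈ 0.16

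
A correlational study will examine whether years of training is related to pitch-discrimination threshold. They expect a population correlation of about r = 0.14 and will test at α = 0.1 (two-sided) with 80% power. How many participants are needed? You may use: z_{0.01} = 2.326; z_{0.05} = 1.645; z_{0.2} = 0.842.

Fisher's z: C = ½·ln((1+r)/(1−r)) = ½·ln(1.3256) = 0.1409.
n = ((z_{α/2} + z_β)/C)² + 3.
(1.645 + 0.842) / 0.1409 = 2.487 / 0.1409 = 17.651.
n = 17.651² + 3 = 311.55 + 3 = 314.6.
Round up.

n = 315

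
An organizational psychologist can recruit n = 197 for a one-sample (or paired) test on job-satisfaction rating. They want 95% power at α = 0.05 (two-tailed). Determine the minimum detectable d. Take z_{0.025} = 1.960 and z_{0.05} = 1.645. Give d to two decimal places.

For a single sample (or paired design) of n = 197: d_min = (z_{α/2} + z_β)/√n.
z-sum = 1.960 + 1.645 = 3.605.
d_min = 3.605 / √197 = 3.605 / 14.036 = 0.257.

d_min ≈ 0.26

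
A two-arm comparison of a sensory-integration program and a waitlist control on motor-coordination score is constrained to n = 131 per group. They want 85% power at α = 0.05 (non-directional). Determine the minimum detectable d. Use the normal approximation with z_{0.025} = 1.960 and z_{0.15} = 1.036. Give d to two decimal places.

For two independent groups of n = 131 each: d_min = (z_{α/2} + z_β)·√(2/n).
z-sum = 1.960 + 1.036 = 2.996.
d_min = 2.996 × √(2/131) = 2.996 × 0.1236 = 0.370.

d_min ≈ 0.37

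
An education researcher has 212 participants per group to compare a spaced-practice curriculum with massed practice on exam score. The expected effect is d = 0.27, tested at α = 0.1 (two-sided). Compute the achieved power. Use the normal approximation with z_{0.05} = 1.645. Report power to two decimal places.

For two equal groups, power = Φ(d·√(n/2) − z_{α/2}).
d·√(n/2) = 0.27 × √(212/2) = 0.27 × 10.296 = 2.780.
z_β = 2.780 − 1.645 = 1.135.
Power = Φ(1.135) = 0.872.

power ≈ 0.87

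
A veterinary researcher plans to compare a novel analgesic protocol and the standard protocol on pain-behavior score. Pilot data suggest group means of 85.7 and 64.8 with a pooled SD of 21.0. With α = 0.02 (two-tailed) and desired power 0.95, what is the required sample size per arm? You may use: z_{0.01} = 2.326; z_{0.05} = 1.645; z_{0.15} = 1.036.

n = 32 per group

Cohen's d = |M₁ − M₂| / SD_pooled = |85.7 − 64.8| / 21.0 = 20.9 / 21.0 = 0.995.
For two independent groups with equal n: n = 2·((z_{α/2} + z_β) / d)².
z_{α/2} + z_β = 2.326 + 1.645 = 3.971.
n = 2 × (3.971 / 0.995)² = 2 × 3.991² = 2 × 15.93 = 31.9.
Round up to the next whole participant.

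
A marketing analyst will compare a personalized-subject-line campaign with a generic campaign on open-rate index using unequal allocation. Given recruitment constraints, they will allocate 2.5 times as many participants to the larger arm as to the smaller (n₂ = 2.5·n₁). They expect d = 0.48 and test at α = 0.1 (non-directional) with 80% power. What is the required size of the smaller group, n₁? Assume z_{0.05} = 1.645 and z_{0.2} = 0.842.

With allocation ratio k = n₂/n₁ = 2.5, Var(x̄₁−x̄₂) = σ²(1/n₁ + 1/(k·n₁)) = σ²·(k+1)/(k·n₁).
So n₁ = (1 + 1/k)·((z_{α/2} + z_β)/d)² = 1.400 × (2.487/0.48)².
n₁ = 1.400 × 26.85 = 37.6.
Round up: n₁ = 38, giving n₂ = 2.5 × 38 = 95.

n₁ = 38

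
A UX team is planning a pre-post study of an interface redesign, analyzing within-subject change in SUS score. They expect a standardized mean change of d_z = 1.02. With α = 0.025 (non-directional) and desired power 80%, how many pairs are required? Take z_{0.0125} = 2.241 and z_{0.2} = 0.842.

n = 10 pairs

For a paired (one-sample on differences) test: n = ((z_{α/2} + z_β) / d)².
z_{α/2} + z_β = 2.241 + 0.842 = 3.083.
n = (3.083 / 1.02)² = 3.023² = 9.14.
Round up.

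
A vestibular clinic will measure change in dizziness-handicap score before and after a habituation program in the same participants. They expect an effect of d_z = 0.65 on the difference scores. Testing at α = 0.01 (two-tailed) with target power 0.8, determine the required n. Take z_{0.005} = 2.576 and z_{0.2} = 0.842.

n = 28 pairs

For a paired (one-sample on differences) test: n = ((z_{α/2} + z_β) / d)².
z_{α/2} + z_β = 2.576 + 0.842 = 3.418.
n = (3.418 / 0.65)² = 5.258² = 27.65.
Round up.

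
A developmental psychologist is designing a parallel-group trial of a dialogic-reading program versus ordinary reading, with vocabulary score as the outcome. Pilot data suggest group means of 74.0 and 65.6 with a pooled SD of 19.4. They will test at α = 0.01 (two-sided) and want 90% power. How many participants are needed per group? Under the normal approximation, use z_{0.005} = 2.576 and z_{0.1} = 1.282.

Cohen's d = |M₁ − M₂| / SD_pooled = |74.0 − 65.6| / 19.4 = 8.4 / 19.4 = 0.433.
For two independent groups with equal n: n = 2·((z_{α/2} + z_β) / d)².
z_{α/2} + z_β = 2.576 + 1.282 = 3.858.
n = 2 × (3.858 / 0.433)² = 2 × 8.910² = 2 × 79.39 = 158.8.
Round up to the next whole participant.

n = 159 per group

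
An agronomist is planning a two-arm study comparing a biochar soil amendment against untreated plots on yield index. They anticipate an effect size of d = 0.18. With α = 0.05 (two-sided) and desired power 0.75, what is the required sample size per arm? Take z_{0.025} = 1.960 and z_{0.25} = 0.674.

n = 429 per group

For two independent groups with equal n: n = 2·((z_{α/2} + z_β) / d)².
z_{α/2} + z_β = 1.960 + 0.674 = 2.634.
n = 2 × (2.634 / 0.18)² = 2 × 14.633² = 2 × 214.13 = 428.3.
Round up to the next whole participant.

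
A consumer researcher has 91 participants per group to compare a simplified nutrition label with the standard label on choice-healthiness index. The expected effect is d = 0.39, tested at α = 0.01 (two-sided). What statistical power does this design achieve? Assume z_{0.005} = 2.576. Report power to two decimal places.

power ≈ 0.52

For two equal groups, power = Φ(d·√(n/2) − z_{α/2}).
d·√(n/2) = 0.39 × √(91/2) = 0.39 × 6.745 = 2.631.
z_β = 2.631 − 2.576 = 0.055.
Power = Φ(0.055) = 0.522.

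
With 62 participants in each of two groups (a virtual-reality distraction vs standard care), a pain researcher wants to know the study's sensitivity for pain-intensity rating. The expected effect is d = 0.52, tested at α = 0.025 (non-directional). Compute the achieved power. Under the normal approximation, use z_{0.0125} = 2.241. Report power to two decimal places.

For two equal groups, power = Φ(d·√(n/2) − z_{α/2}).
d·√(n/2) = 0.52 × √(62/2) = 0.52 × 5.568 = 2.895.
z_β = 2.895 − 2.241 = 0.654.
Power = Φ(0.654) = 0.744.

power ≈ 0.74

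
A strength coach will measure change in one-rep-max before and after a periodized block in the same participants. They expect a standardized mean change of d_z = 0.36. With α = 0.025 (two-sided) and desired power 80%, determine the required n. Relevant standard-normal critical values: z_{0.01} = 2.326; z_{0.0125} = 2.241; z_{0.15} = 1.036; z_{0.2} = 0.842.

n = 74 pairs

For a paired (one-sample on differences) test: n = ((z_{α/2} + z_β) / d)².
z_{α/2} + z_β = 2.241 + 0.842 = 3.083.
n = (3.083 / 0.36)² = 8.564² = 73.34.
Round up.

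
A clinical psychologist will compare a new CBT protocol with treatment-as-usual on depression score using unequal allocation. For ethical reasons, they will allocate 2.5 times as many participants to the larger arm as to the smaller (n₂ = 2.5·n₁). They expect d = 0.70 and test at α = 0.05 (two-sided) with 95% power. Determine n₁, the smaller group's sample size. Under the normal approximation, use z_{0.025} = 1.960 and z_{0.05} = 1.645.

n₁ = 38

With allocation ratio k = n₂/n₁ = 2.5, Var(x̄₁−x̄₂) = σ²(1/n₁ + 1/(k·n₁)) = σ²·(k+1)/(k·n₁).
So n₁ = (1 + 1/k)·((z_{α/2} + z_β)/d)² = 1.400 × (3.605/0.70)².
n₁ = 1.400 × 26.52 = 37.1.
Round up: n₁ = 38, giving n₂ = 2.5 × 38 = 95.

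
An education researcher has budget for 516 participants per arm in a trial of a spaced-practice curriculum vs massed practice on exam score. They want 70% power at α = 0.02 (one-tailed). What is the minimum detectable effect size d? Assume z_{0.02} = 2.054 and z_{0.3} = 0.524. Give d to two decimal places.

For two independent groups of n = 516 each: d_min = (z_{α} + z_β)·√(2/n).
z-sum = 2.054 + 0.524 = 2.578.
d_min = 2.578 × √(2/516) = 2.578 × 0.0623 = 0.160.

d_min ≈ 0.16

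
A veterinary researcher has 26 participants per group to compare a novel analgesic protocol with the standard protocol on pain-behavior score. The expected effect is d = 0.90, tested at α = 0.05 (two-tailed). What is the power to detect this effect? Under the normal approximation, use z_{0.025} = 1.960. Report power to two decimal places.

For two equal groups, power = Φ(d·√(n/2) − z_{α/2}).
d·√(n/2) = 0.90 × √(26/2) = 0.90 × 3.606 = 3.245.
z_β = 3.245 − 1.960 = 1.285.
Power = Φ(1.285) = 0.901.

power ≈ 0.90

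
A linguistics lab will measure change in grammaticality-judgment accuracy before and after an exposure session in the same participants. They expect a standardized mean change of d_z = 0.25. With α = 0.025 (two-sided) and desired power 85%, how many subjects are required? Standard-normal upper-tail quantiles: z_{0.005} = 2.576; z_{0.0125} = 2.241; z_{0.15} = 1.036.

n = 172 pairs

For a paired (one-sample on differences) test: n = ((z_{α/2} + z_β) / d)².
z_{α/2} + z_β = 2.241 + 1.036 = 3.277.
n = (3.277 / 0.25)² = 13.108² = 171.82.
Round up.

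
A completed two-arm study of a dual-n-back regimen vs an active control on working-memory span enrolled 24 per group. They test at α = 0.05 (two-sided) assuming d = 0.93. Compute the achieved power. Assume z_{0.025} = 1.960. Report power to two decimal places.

For two equal groups, power = Φ(d·√(n/2) − z_{α/2}).
d·√(n/2) = 0.93 × √(24/2) = 0.93 × 3.464 = 3.222.
z_β = 3.222 − 1.960 = 1.262.
Power = Φ(1.262) = 0.896.

power ≈ 0.90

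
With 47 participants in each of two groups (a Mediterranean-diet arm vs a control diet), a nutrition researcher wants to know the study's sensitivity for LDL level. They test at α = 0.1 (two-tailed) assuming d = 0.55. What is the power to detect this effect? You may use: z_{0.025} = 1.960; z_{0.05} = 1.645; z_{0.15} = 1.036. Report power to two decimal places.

power ≈ 0.85

For two equal groups, power = Φ(d·√(n/2) − z_{α/2}).
d·√(n/2) = 0.55 × √(47/2) = 0.55 × 4.848 = 2.666.
z_β = 2.666 − 1.645 = 1.021.
Power = Φ(1.021) = 0.846.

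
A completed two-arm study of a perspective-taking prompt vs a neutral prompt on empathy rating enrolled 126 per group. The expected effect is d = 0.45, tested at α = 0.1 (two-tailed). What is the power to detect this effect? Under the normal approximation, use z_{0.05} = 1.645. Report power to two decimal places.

power ≈ 0.97

For two equal groups, power = Φ(d·√(n/2) − z_{α/2}).
d·√(n/2) = 0.45 × √(126/2) = 0.45 × 7.937 = 3.572.
z_β = 3.572 − 1.645 = 1.927.
Power = Φ(1.927) = 0.973.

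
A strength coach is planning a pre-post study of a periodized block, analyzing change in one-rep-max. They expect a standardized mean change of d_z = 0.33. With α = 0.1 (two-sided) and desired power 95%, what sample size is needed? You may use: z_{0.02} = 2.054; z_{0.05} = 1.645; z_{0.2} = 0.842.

n = 100 pairs

For a paired (one-sample on differences) test: n = ((z_{α/2} + z_β) / d)².
z_{α/2} + z_β = 1.645 + 1.645 = 3.290.
n = (3.290 / 0.33)² = 9.970² = 99.39.
Round up.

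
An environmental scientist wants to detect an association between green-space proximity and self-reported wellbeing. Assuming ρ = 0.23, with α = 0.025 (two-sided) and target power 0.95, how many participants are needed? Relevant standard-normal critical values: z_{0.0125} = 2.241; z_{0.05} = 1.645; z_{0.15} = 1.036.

Fisher's z: C = ½·ln((1+r)/(1−r)) = ½·ln(1.5974) = 0.2342.
n = ((z_{α/2} + z_β)/C)² + 3.
(2.241 + 1.645) / 0.2342 = 3.886 / 0.2342 = 16.593.
n = 16.593² + 3 = 275.32 + 3 = 278.3.
Round up.

n = 279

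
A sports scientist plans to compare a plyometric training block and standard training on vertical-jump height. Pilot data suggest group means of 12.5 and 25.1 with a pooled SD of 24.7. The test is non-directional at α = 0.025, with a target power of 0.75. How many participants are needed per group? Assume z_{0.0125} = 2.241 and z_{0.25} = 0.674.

n = 66 per group

Cohen's d = |M₁ − M₂| / SD_pooled = |12.5 − 25.1| / 24.7 = 12.6 / 24.7 = 0.510.
For two independent groups with equal n: n = 2·((z_{α/2} + z_β) / d)².
z_{α/2} + z_β = 2.241 + 0.674 = 2.915.
n = 2 × (2.915 / 0.510)² = 2 × 5.716² = 2 × 32.67 = 65.3.
Round up to the next whole participant.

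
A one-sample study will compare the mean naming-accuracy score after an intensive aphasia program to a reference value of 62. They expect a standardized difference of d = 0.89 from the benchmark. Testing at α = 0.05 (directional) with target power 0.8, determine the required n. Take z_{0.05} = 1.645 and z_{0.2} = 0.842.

For a one-sample test: n = ((z_{α} + z_β) / d)².
z_{α} + z_β = 1.645 + 0.842 = 2.487.
n = (2.487 / 0.89)² = 2.794² = 7.81.
Round up.

n = 8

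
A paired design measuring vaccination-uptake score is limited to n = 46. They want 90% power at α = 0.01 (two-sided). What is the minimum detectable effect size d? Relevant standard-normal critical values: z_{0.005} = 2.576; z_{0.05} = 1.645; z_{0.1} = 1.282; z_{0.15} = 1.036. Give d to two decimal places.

For a single sample (or paired design) of n = 46: d_min = (z_{α/2} + z_β)/√n.
z-sum = 2.576 + 1.282 = 3.858.
d_min = 3.858 / √46 = 3.858 / 6.782 = 0.569.

d_min ≈ 0.57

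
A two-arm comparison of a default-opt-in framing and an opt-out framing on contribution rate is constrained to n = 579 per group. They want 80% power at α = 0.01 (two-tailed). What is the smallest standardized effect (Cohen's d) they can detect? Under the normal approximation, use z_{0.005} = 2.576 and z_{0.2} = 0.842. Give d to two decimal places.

d_min ≈ 0.20

For two independent groups of n = 579 each: d_min = (z_{α/2} + z_β)·√(2/n).
z-sum = 2.576 + 0.842 = 3.418.
d_min = 3.418 × √(2/579) = 3.418 × 0.0588 = 0.201.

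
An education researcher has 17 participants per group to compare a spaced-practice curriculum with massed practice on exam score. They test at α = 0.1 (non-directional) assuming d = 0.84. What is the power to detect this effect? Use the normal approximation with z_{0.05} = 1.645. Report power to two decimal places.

power ≈ 0.79

For two equal groups, power = Φ(d·√(n/2) − z_{α/2}).
d·√(n/2) = 0.84 × √(17/2) = 0.84 × 2.915 = 2.449.
z_β = 2.449 − 1.645 = 0.804.
Power = Φ(0.804) = 0.789.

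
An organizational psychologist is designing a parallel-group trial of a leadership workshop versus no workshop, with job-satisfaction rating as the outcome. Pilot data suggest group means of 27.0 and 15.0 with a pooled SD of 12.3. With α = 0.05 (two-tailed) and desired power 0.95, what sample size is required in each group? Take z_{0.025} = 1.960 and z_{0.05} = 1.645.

Cohen's d = |M₁ − M₂| / SD_pooled = |27.0 − 15.0| / 12.3 = 12.0 / 12.3 = 0.976.
For two independent groups with equal n: n = 2·((z_{α/2} + z_β) / d)².
z_{α/2} + z_β = 1.960 + 1.645 = 3.605.
n = 2 × (3.605 / 0.976)² = 2 × 3.694² = 2 × 13.64 = 27.3.
Round up to the next whole participant.

n = 28 per group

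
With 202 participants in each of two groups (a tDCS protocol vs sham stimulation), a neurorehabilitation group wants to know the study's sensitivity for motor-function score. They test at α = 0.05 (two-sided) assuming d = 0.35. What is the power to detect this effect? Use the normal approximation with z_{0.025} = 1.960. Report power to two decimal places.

For two equal groups, power = Φ(d·√(n/2) − z_{α/2}).
d·√(n/2) = 0.35 × √(202/2) = 0.35 × 10.050 = 3.517.
z_β = 3.517 − 1.960 = 1.557.
Power = Φ(1.557) = 0.940.

power ≈ 0.94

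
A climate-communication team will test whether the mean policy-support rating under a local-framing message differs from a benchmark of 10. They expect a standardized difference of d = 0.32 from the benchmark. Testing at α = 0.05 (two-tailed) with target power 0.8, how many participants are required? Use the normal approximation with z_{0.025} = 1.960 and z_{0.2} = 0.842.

For a one-sample test: n = ((z_{α/2} + z_β) / d)².
z_{α/2} + z_β = 1.960 + 0.842 = 2.802.
n = (2.802 / 0.32)² = 8.756² = 76.67.
Round up.

n = 77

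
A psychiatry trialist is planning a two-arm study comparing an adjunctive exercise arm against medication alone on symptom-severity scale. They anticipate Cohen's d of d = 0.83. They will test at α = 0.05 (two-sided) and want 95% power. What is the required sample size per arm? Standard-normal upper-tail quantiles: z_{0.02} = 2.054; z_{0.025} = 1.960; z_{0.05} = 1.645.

For two independent groups with equal n: n = 2·((z_{α/2} + z_β) / d)².
z_{α/2} + z_β = 1.960 + 1.645 = 3.605.
n = 2 × (3.605 / 0.83)² = 2 × 4.343² = 2 × 18.86 = 37.7.
Round up to the next whole participant.

n = 38 per group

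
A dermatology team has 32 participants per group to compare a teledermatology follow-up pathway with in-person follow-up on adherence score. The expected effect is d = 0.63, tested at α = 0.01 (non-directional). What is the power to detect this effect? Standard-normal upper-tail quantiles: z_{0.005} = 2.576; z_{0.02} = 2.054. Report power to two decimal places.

power ≈ 0.48

For two equal groups, power = Φ(d·√(n/2) − z_{α/2}).
d·√(n/2) = 0.63 × √(32/2) = 0.63 × 4.000 = 2.520.
z_β = 2.520 − 2.576 = -0.056.
Power = Φ(-0.056) = 0.478.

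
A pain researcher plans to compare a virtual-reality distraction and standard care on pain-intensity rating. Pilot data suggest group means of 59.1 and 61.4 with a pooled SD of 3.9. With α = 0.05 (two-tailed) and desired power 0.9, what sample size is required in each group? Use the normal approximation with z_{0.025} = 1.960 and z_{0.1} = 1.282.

Cohen's d = |M₁ − M₂| / SD_pooled = |59.1 − 61.4| / 3.9 = 2.3 / 3.9 = 0.590.
For two independent groups with equal n: n = 2·((z_{α/2} + z_β) / d)².
z_{α/2} + z_β = 1.960 + 1.282 = 3.242.
n = 2 × (3.242 / 0.590)² = 2 × 5.495² = 2 × 30.19 = 60.4.
Round up to the next whole participant.

n = 61 per group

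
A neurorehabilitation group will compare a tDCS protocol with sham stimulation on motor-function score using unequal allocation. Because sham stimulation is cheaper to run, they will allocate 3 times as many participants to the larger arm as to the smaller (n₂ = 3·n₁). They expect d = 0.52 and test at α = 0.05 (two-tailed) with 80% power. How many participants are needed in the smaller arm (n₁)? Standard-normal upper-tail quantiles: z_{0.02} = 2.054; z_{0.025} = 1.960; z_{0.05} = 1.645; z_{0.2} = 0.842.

With allocation ratio k = n₂/n₁ = 3, Var(x̄₁−x̄₂) = σ²(1/n₁ + 1/(k·n₁)) = σ²·(k+1)/(k·n₁).
So n₁ = (1 + 1/k)·((z_{α/2} + z_β)/d)² = 1.333 × (2.802/0.52)².
n₁ = 1.333 × 29.04 = 38.7.
Round up: n₁ = 39, giving n₂ = 3 × 39 = 117.

n₁ = 39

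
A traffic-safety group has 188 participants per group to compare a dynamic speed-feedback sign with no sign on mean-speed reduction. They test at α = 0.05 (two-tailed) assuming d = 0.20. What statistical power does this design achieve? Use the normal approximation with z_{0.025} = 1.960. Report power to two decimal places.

power ≈ 0.49

For two equal groups, power = Φ(d·√(n/2) − z_{α/2}).
d·√(n/2) = 0.20 × √(188/2) = 0.20 × 9.695 = 1.939.
z_β = 1.939 − 1.960 = -0.021.
Power = Φ(-0.021) = 0.492.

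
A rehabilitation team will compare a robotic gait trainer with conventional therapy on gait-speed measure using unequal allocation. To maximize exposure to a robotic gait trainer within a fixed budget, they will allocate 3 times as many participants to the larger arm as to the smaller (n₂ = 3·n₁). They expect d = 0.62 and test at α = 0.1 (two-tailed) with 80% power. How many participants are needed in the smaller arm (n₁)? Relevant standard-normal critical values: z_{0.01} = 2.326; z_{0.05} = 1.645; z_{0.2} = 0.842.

With allocation ratio k = n₂/n₁ = 3, Var(x̄₁−x̄₂) = σ²(1/n₁ + 1/(k·n₁)) = σ²·(k+1)/(k·n₁).
So n₁ = (1 + 1/k)·((z_{α/2} + z_β)/d)² = 1.333 × (2.487/0.62)².
n₁ = 1.333 × 16.09 = 21.5.
Round up: n₁ = 22, giving n₂ = 3 × 22 = 66.

n₁ = 22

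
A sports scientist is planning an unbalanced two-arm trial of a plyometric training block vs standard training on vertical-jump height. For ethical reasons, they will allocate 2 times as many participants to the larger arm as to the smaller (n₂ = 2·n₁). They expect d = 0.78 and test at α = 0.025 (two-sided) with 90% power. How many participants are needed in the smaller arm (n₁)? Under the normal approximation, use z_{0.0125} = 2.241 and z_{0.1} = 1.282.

With allocation ratio k = n₂/n₁ = 2, Var(x̄₁−x̄₂) = σ²(1/n₁ + 1/(k·n₁)) = σ²·(k+1)/(k·n₁).
So n₁ = (1 + 1/k)·((z_{α/2} + z_β)/d)² = 1.500 × (3.523/0.78)².
n₁ = 1.500 × 20.40 = 30.6.
Round up: n₁ = 31, giving n₂ = 2 × 31 = 62.

n₁ = 31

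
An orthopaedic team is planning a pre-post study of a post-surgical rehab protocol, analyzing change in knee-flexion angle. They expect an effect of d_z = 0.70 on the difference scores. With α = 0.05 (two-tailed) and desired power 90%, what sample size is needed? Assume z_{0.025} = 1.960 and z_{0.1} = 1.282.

n = 22 pairs

For a paired (one-sample on differences) test: n = ((z_{α/2} + z_β) / d)².
z_{α/2} + z_β = 1.960 + 1.282 = 3.242.
n = (3.242 / 0.70)² = 4.631² = 21.45.
Round up.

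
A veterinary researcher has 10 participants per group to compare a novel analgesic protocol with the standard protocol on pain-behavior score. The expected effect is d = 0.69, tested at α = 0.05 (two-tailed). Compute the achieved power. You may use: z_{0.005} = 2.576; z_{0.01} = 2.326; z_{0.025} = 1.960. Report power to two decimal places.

power ≈ 0.34

For two equal groups, power = Φ(d·√(n/2) − z_{α/2}).
d·√(n/2) = 0.69 × √(10/2) = 0.69 × 2.236 = 1.543.
z_β = 1.543 − 1.960 = -0.417.
Power = Φ(-0.417) = 0.338.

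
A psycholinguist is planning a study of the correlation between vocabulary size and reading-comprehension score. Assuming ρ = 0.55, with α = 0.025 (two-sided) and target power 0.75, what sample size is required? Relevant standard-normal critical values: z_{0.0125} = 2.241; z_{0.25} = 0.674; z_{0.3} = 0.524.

Fisher's z: C = ½·ln((1+r)/(1−r)) = ½·ln(3.4444) = 0.6184.
n = ((z_{α/2} + z_β)/C)² + 3.
(2.241 + 0.674) / 0.6184 = 2.915 / 0.6184 = 4.714.
n = 4.714² + 3 = 22.22 + 3 = 25.2.
Round up.

n = 26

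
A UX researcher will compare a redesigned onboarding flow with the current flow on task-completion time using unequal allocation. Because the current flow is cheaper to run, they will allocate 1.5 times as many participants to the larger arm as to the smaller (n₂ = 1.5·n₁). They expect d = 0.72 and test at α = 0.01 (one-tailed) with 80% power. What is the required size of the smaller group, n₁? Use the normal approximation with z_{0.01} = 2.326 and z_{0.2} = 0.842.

With allocation ratio k = n₂/n₁ = 1.5, Var(x̄₁−x̄₂) = σ²(1/n₁ + 1/(k·n₁)) = σ²·(k+1)/(k·n₁).
So n₁ = (1 + 1/k)·((z_{α} + z_β)/d)² = 1.667 × (3.168/0.72)².
n₁ = 1.667 × 19.36 = 32.3.
Round up: n₁ = 33, giving n₂ = ⌈1.5 × 33⌉ = ⌈49.5⌉ = 50.

n₁ = 33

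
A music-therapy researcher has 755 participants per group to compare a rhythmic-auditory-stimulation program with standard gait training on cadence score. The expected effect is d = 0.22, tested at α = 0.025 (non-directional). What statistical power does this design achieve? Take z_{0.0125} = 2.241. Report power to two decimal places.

power ≈ 0.98

For two equal groups, power = Φ(d·√(n/2) − z_{α/2}).
d·√(n/2) = 0.22 × √(755/2) = 0.22 × 19.429 = 4.274.
z_β = 4.274 − 2.241 = 2.033.
Power = Φ(2.033) = 0.979.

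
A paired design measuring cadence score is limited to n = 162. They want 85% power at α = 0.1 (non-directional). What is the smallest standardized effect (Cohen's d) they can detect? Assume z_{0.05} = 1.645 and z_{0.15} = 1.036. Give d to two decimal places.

d_min ≈ 0.21

For a single sample (or paired design) of n = 162: d_min = (z_{α/2} + z_β)/√n.
z-sum = 1.645 + 1.036 = 2.681.
d_min = 2.681 / √162 = 2.681 / 12.728 = 0.211.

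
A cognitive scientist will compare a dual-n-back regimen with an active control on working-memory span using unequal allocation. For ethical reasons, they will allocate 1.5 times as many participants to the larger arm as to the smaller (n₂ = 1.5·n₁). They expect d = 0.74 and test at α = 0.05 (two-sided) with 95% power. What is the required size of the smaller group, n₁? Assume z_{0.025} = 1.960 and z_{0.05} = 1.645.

With allocation ratio k = n₂/n₁ = 1.5, Var(x̄₁−x̄₂) = σ²(1/n₁ + 1/(k·n₁)) = σ²·(k+1)/(k·n₁).
So n₁ = (1 + 1/k)·((z_{α/2} + z_β)/d)² = 1.667 × (3.605/0.74)².
n₁ = 1.667 × 23.73 = 39.6.
Round up: n₁ = 40, giving n₂ = 1.5 × 40 = 60.

n₁ = 40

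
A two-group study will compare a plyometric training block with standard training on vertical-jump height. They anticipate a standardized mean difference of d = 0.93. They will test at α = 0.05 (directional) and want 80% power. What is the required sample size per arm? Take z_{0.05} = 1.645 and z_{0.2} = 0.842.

n = 15 per group

For two independent groups with equal n: n = 2·((z_{α} + z_β) / d)².
z_{α} + z_β = 1.645 + 0.842 = 2.487.
n = 2 × (2.487 / 0.93)² = 2 × 2.674² = 2 × 7.15 = 14.3.
Round up to the next whole participant.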